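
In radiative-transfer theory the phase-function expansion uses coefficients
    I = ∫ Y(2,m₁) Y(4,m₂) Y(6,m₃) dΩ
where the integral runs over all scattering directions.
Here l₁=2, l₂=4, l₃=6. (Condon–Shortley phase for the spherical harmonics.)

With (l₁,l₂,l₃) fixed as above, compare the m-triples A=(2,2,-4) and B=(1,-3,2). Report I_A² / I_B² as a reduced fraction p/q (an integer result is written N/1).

Shared (l₁,l₂,l₃)=(2,4,6): N and (l;000)² cancel in I_A²/I_B².
A: Δ = 0!·4!·8!/13! = 1/6435; Racah Σ t=0..0: t=0:+1/34560 = 1/34560; ⇒ 3j(2 4 6; 2 2 -4)² = 14/429, sgn +1
B: Δ = 0!·4!·8!/13! = 1/6435; Racah Σ t=0..0: t=0:+1/30240 = 1/30240; ⇒ 3j(2 4 6; 1 -3 2)² = 32/6435, sgn +1
I_A²/I_B² = (14/429)/(32/6435) = 105/16

105/16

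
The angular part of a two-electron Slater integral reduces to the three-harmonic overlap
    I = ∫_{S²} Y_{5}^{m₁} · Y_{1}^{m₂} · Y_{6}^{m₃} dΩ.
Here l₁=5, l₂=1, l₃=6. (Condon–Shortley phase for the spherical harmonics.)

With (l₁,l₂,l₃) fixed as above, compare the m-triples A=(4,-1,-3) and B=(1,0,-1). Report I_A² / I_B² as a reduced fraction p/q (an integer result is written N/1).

3/35

Shared (l₁,l₂,l₃)=(5,1,6): N and (l;000)² cancel in I_A²/I_B².
A: Δ = 0!·10!·2!/13! = 1/858; Racah Σ t=0..0: t=0:+1/725760 = 1/725760; ⇒ 3j(5 1 6; 4 -1 -3)² = 1/286, sgn -1
B: Δ = 0!·10!·2!/13! = 1/858; Racah Σ t=0..0: t=0:+1/17280 = 1/17280; ⇒ 3j(5 1 6; 1 0 -1)² = 35/858, sgn -1
I_A²/I_B² = (1/286)/(35/858) = 3/35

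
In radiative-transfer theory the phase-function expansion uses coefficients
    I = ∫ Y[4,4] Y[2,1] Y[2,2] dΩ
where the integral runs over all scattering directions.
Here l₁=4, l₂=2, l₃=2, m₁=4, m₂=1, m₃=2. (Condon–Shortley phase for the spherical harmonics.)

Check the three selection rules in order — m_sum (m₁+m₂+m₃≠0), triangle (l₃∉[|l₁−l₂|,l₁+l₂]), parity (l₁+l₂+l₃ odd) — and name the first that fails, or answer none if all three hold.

m₁+m₂+m₃ = 4 + 1 + 2 = 7  ✗
triangle: |4−2|=2 ≤ l₃=2 ≤ 4+2=6
parity: l₁+l₂+l₃ = 8 is even

m_sum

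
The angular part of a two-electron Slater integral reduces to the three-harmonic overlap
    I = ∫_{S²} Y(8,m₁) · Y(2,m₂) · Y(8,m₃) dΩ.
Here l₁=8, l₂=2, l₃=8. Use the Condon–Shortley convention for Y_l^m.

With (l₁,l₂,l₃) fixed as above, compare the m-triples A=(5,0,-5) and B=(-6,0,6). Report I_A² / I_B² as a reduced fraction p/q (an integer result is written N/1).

1/144

Same 8,2,8: normalisation and zero-m 3j drop out of the ratio.
A: Δ: 2! 14! 2! / 19! → 1/348840; sum: t=0:+1/958003200 t=1:−1/958003200 t=2:+1/24908083200 = 1/24908083200; 3j²(8 2 8; 5 0 -5) = Δ·Π!·Σ² = 1/38760  (sign -1)
B: Δ: 2! 14! 2! / 19! → 1/348840; sum: t=0:+1/348713164800 t=1:−1/6227020800 t=2:+1/3832012800 = 1/9686476800; 3j²(8 2 8; -6 0 6) = Δ·Π!·Σ² = 6/1615  (sign +1)
I_A²/I_B² = (1/38760)/(6/1615) = 1/144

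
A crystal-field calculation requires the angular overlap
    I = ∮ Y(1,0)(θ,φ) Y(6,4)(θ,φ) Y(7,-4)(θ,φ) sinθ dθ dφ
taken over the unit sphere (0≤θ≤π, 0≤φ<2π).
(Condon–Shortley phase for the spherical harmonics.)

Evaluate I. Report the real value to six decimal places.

Rules hold: Σm=0, L=14 even, 5≤7≤7.
N = 3·13·15 = 585
Δ = 0!·2!·12!/15! = 1/1365
Racah Σ t=0..0: t=0:+1/518400 = 1/518400
⇒ 3j(1 6 7; 0 0 0)² = 7/195, sgn -1
Racah Σ t=0..0: t=0:+1/7257600 = 1/7257600
⇒ 3j(1 6 7; 0 4 -4)² = 11/455, sgn -1
4πI² = N·(3j₀)²·(3jₘ)² = 33/65
I = +1·√(0.507692/4π) = 0.20099968

0.201000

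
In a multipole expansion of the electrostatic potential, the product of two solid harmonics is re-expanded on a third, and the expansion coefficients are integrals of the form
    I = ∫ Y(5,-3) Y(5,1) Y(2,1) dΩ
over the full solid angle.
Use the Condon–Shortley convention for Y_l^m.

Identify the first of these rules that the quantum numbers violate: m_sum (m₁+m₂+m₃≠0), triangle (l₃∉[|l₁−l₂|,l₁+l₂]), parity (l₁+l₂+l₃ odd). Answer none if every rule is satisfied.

m_sum

Σmᵢ = -1  ✗
l₃∈[|l₁−l₂|,l₁+l₂]=[0,10], have l₃=2
Σlᵢ = 12 ⇒ even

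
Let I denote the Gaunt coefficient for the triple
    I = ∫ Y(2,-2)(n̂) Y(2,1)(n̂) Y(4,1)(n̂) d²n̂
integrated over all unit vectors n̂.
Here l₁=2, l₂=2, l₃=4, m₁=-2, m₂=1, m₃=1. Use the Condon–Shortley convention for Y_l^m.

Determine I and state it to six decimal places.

Rules hold: Σm=0, L=8 even, 0≤4≤4.
N = 5·5·9 = 225
Δ = 0!·4!·4!/9! = 1/630
Racah Σ t=0..0: t=0:+1/16 = 1/16
⇒ 3j(2 2 4; 0 0 0)² = 2/35, sgn +1
Racah Σ t=0..0: t=0:+1/144 = 1/144
⇒ 3j(2 2 4; -2 1 1)² = 1/126, sgn -1
4πI² = N·(3j₀)²·(3jₘ)² = 5/49
I = -1·√(0.102041/4π) = -0.09011188

-0.090112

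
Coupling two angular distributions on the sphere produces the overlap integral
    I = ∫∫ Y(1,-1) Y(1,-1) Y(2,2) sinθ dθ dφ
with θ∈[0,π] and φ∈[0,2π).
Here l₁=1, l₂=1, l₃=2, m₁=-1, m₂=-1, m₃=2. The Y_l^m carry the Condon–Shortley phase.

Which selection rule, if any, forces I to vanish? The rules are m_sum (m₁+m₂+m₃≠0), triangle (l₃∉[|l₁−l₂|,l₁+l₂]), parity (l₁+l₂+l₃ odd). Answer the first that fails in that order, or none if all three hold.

none

azimuthal sum: -1 − 1 + 2 = 0  ✓
0 ≤ 2 ≤ 2 (triangle on l)  ✓
L = 1 + 1 + 2 = 4 (even)  ✓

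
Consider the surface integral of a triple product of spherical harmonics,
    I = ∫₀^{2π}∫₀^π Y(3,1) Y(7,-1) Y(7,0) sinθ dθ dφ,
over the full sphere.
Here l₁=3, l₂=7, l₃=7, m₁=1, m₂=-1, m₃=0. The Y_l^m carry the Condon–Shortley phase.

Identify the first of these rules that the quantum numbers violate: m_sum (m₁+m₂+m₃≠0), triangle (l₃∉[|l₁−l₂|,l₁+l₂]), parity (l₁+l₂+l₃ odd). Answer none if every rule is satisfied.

parity

azimuthal sum: 1 − 1 + 0 = 0  ✓
4 ≤ 7 ≤ 10 (triangle on l)  ✓
L = 3 + 7 + 7 = 17 (odd)  ✗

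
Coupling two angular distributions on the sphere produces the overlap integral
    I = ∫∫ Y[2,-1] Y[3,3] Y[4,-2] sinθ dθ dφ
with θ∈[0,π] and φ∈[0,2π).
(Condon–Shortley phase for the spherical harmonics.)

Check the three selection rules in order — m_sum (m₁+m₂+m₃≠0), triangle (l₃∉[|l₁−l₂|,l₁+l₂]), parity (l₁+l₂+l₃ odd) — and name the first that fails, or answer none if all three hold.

m₁+m₂+m₃ = -1 + 3 − 2 = 0  ✓
triangle: |2−3|=1 ≤ l₃=4 ≤ 2+3=5  ✓
parity: l₁+l₂+l₃ = 9 is odd  ✗

parity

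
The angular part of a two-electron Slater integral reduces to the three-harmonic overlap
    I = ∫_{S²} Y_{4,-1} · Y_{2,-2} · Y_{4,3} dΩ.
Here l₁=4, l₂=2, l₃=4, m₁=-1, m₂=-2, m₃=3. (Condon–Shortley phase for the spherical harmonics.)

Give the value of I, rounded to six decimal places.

Checks pass: Σm=0; 10 even; l₃=4∈[2,6].
(2·4+1)(2·2+1)(2·4+1) = 405
Δ: 2! 6! 2! / 11! → 1/13860
sum: t=0:+1/192 t=1:−1/36 t=2:+1/192 = -5/288
3j²(4 2 4; 0 0 0) = Δ·Π!·Σ² = 20/693  (sign -1)
sum: t=0:+1/480 = 1/480
3j²(4 2 4; -1 -2 3) = Δ·Π!·Σ² = 3/110  (sign -1)
combine: 4πI² = 405·20/693·3/110 = 270/847
take √, sign +1: I = 0.15927046

0.159270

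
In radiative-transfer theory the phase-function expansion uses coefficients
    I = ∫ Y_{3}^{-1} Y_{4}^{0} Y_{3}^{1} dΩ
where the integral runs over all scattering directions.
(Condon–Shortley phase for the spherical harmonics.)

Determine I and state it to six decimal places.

Checks pass: Σm=0; 10 even; l₃=3∈[1,7].
(2·3+1)(2·4+1)(2·3+1) = 441
Δ: 4! 2! 4! / 11! → 1/34650
sum: t=1:−1/72 t=2:+1/16 t=3:−1/72 = 5/144
3j²(3 4 3; 0 0 0) = Δ·Π!·Σ² = 2/77  (sign -1)
sum: t=2:+1/32 t=3:−1/36 t=4:+1/1152 = 5/1152
3j²(3 4 3; -1 0 1) = Δ·Π!·Σ² = 1/1386  (sign +1)
combine: 4πI² = 441·2/77·1/1386 = 1/121
take √, sign -1: I = -0.02564498

-0.025645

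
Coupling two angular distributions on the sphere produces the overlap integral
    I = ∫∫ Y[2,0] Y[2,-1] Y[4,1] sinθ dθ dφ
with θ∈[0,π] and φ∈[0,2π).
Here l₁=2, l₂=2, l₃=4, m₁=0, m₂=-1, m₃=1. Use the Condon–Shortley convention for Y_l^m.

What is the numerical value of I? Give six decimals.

-0.220728

m-sum 0 ✓  L=8 even ✓  0≤4≤4 ✓
Π(2lᵢ+1) = 5×5×9 = 225
triangle coeff Δ(2,2,4) = 1/630
Σ_t [0,0]: t=0:+1/16 = 1/16
(3j)²=2/35 [(2 2 4; 0 0 0)], sign=+1
Σ_t [0,0]: t=0:+1/24 = 1/24
(3j)²=1/21 [(2 2 4; 0 -1 1)], sign=-1
⇒ 4πI² = 30/49
I = (-1)√(30/49/(4π)) = -0.22072812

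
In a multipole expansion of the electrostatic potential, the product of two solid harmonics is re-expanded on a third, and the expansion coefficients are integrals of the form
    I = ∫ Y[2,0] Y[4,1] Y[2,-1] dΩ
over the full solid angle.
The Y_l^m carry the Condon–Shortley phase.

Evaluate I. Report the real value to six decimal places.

Checks pass: Σm=0; 8 even; l₃=2∈[2,6].
(2·2+1)(2·4+1)(2·2+1) = 225
Δ: 4! 0! 4! / 9! → 1/630
sum: t=2:+1/16 = 1/16
3j²(2 4 2; 0 0 0) = Δ·Π!·Σ² = 2/35  (sign +1)
sum: t=2:+1/24 = 1/24
3j²(2 4 2; 0 1 -1) = Δ·Π!·Σ² = 1/21  (sign -1)
combine: 4πI² = 225·2/35·1/21 = 30/49
take √, sign -1: I = -0.22072812

-0.220728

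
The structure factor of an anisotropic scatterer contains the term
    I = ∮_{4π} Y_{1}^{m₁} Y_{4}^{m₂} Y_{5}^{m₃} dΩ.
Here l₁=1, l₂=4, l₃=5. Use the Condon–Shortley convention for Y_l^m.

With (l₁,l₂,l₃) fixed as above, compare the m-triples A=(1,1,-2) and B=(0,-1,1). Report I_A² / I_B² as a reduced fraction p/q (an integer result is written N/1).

Shared (l₁,l₂,l₃)=(1,4,5): N and (l;000)² cancel in I_A²/I_B².
A: Δ = 0!·2!·8!/11! = 1/495; Racah Σ t=0..0: t=0:+1/1440 = 1/1440; ⇒ 3j(1 4 5; 1 1 -2)² = 7/165, sgn -1
B: Δ = 0!·2!·8!/11! = 1/495; Racah Σ t=0..0: t=0:+1/720 = 1/720; ⇒ 3j(1 4 5; 0 -1 1)² = 8/165, sgn +1
I_A²/I_B² = (7/165)/(8/165) = 7/8

7/8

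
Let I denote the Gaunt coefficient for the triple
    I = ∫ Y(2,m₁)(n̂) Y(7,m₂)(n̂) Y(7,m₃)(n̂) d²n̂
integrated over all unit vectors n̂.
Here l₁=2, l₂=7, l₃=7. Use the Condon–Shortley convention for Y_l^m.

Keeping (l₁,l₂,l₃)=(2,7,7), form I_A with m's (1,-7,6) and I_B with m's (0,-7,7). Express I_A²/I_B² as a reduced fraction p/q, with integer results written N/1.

3/7

Same 2,7,7: normalisation and zero-m 3j drop out of the ratio.
A: Δ: 2! 2! 12! / 17! → 1/185640; sum: t=0:+1/958003200 = 1/958003200; 3j²(2 7 7; 1 -7 6) = Δ·Π!·Σ² = 13/680  (sign -1)
B: Δ: 2! 2! 12! / 17! → 1/185640; sum: t=0:+1/1916006400 = 1/1916006400; 3j²(2 7 7; 0 -7 7) = Δ·Π!·Σ² = 91/2040  (sign +1)
I_A²/I_B² = (13/680)/(91/2040) = 3/7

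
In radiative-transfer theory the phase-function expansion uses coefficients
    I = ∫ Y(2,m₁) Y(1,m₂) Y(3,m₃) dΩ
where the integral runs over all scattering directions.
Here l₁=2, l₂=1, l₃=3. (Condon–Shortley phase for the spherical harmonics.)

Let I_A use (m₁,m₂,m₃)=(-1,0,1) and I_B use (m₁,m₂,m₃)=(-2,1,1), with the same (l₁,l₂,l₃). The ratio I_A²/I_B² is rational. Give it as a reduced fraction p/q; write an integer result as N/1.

Same 2,1,3: normalisation and zero-m 3j drop out of the ratio.
A: Δ: 0! 4! 2! / 7! → 1/105; sum: t=0:+1/6 = 1/6; 3j²(2 1 3; -1 0 1) = Δ·Π!·Σ² = 8/105  (sign +1)
B: Δ: 0! 4! 2! / 7! → 1/105; sum: t=0:+1/48 = 1/48; 3j²(2 1 3; -2 1 1) = Δ·Π!·Σ² = 1/105  (sign +1)
I_A²/I_B² = (8/105)/(1/105) = 8/1

8/1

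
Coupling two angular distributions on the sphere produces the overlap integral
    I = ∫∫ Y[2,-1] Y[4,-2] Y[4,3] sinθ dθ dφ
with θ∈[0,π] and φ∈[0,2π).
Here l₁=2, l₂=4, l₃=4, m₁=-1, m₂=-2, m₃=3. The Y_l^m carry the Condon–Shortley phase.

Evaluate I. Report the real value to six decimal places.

Checks pass: Σm=0; 10 even; l₃=4∈[2,6].
(2·2+1)(2·4+1)(2·4+1) = 405
Δ: 2! 2! 6! / 11! → 1/13860
sum: t=0:+1/192 t=1:−1/36 t=2:+1/192 = -5/288
3j²(2 4 4; 0 0 0) = Δ·Π!·Σ² = 20/693  (sign -1)
sum: t=1:−1/240 t=2:+1/1440 = -1/288
3j²(2 4 4; -1 -2 3) = Δ·Π!·Σ² = 5/132  (sign +1)
combine: 4πI² = 405·20/693·5/132 = 375/847
take √, sign -1: I = -0.18770204

-0.187702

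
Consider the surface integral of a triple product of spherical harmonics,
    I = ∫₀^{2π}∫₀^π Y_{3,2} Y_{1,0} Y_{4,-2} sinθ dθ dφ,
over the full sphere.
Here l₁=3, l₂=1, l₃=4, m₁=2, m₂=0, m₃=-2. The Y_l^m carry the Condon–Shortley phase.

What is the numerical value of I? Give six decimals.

0.213244

m-sum 0 ✓  L=8 even ✓  2≤4≤4 ✓
Π(2lᵢ+1) = 7×3×9 = 189
triangle coeff Δ(3,1,4) = 1/252
Σ_t [0,0]: t=0:+1/36 = 1/36
(3j)²=4/63 [(3 1 4; 0 0 0)], sign=+1
Σ_t [0,0]: t=0:+1/120 = 1/120
(3j)²=1/21 [(3 1 4; 2 0 -2)], sign=+1
⇒ 4πI² = 4/7
I = (+1)√(4/7/(4π)) = 0.21324362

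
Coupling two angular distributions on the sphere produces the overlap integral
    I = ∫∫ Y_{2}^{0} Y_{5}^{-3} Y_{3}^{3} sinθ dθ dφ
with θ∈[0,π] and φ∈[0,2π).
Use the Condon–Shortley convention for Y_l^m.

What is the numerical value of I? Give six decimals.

-0.126792

Rules hold: Σm=0, L=10 even, 3≤3≤7.
N = 5·11·7 = 385
Δ = 4!·0!·6!/11! = 1/2310
Racah Σ t=2..2: t=2:+1/144 = 1/144
⇒ 3j(2 5 3; 0 0 0)² = 10/231, sgn -1
Racah Σ t=2..2: t=2:+1/2880 = 1/2880
⇒ 3j(2 5 3; 0 -3 3)² = 2/165, sgn +1
4πI² = N·(3j₀)²·(3jₘ)² = 20/99
I = -1·√(0.20202/4π) = -0.12679218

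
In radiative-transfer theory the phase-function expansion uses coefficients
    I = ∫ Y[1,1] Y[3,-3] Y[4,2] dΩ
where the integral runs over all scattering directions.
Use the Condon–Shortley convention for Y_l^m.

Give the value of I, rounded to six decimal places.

m-sum 0 ✓  L=8 even ✓  2≤4≤4 ✓
Π(2lᵢ+1) = 3×7×9 = 189
triangle coeff Δ(1,3,4) = 1/252
Σ_t [0,0]: t=0:+1/36 = 1/36
(3j)²=4/63 [(1 3 4; 0 0 0)], sign=+1
Σ_t [0,0]: t=0:+1/1440 = 1/1440
(3j)²=1/252 [(1 3 4; 1 -3 2)], sign=+1
⇒ 4πI² = 1/21
I = (+1)√(1/21/(4π)) = 0.06155813

0.061558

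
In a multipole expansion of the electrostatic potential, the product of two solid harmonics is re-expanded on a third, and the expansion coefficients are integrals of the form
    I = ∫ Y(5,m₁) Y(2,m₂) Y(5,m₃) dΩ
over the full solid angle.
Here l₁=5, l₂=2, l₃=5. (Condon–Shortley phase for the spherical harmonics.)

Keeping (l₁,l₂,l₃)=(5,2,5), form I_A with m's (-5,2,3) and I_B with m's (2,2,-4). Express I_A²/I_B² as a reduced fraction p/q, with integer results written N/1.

Same 5,2,5: normalisation and zero-m 3j drop out of the ratio.
A: Δ: 2! 8! 2! / 13! → 1/38610; sum: t=2:+1/161280 = 1/161280; 3j²(5 2 5; -5 2 3) = Δ·Π!·Σ² = 1/143  (sign +1)
B: Δ: 2! 8! 2! / 13! → 1/38610; sum: t=2:+1/20160 = 1/20160; 3j²(5 2 5; 2 2 -4) = Δ·Π!·Σ² = 12/715  (sign -1)
I_A²/I_B² = (1/143)/(12/715) = 5/12

5/12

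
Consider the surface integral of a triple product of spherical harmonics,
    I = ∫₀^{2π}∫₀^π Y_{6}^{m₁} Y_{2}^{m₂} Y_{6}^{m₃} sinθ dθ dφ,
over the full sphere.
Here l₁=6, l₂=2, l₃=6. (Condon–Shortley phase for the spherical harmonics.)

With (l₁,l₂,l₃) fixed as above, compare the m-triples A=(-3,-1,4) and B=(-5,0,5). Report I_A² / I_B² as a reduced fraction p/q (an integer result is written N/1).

Same 6,2,6: normalisation and zero-m 3j drop out of the ratio.
A: Δ: 2! 10! 2! / 15! → 1/90090; sum: t=0:+1/725760 t=1:−1/161280 = -1/207360; 3j²(6 2 6; -3 -1 4) = Δ·Π!·Σ² = 7/286  (sign -1)
B: Δ: 2! 10! 2! / 15! → 1/90090; sum: t=1:−1/3628800 t=2:+1/1451520 = 1/2419200; 3j²(6 2 6; -5 0 5) = Δ·Π!·Σ² = 11/910  (sign -1)
I_A²/I_B² = (7/286)/(11/910) = 245/121

245/121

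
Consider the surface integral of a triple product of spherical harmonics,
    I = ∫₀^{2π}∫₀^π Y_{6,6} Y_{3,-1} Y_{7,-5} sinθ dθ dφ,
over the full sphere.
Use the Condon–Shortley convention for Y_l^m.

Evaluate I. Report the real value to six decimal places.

Checks pass: Σm=0; 16 even; l₃=7∈[3,9].
(2·6+1)(2·3+1)(2·7+1) = 1365
Δ: 2! 10! 4! / 17! → 1/2042040
sum: t=0:+1/207360 t=1:−1/57600 t=2:+1/207360 = -1/129600
3j²(6 3 7; 0 0 0) = Δ·Π!·Σ² = 168/12155  (sign +1)
sum: t=0:+1/29030400 = 1/29030400
3j²(6 3 7; 6 -1 -5) = Δ·Π!·Σ² = 99/7735  (sign +1)
combine: 4πI² = 1365·168/12155·99/7735 = 4536/18785
take √, sign +1: I = 0.13862003

0.138620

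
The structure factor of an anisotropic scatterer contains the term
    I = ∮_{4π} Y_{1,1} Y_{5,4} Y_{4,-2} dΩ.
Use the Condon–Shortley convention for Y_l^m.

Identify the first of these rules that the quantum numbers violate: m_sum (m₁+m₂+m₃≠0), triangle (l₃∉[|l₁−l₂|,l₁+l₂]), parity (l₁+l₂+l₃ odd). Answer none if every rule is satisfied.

Σmᵢ = 3  ✗
l₃∈[|l₁−l₂|,l₁+l₂]=[4,6], have l₃=4
Σlᵢ = 10 ⇒ even

m_sum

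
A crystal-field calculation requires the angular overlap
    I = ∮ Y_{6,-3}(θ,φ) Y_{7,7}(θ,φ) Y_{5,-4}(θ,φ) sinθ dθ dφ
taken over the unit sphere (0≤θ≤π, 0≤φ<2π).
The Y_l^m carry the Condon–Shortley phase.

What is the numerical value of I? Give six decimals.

Checks pass: Σm=0; 18 even; l₃=5∈[1,13].
(2·6+1)(2·7+1)(2·5+1) = 2145
Δ: 8! 4! 6! / 19! → 1/174594420
sum: t=2:+1/4147200 t=3:−1/207360 t=4:+1/82944 t=5:−1/207360 t=6:+1/4147200 = 1/345600
3j²(6 7 5; 0 0 0) = Δ·Π!·Σ² = 420/46189  (sign -1)
sum: t=8:+1/174182400 = 1/174182400
3j²(6 7 5; -3 7 -4) = Δ·Π!·Σ² = 21/1615  (sign -1)
combine: 4πI² = 2145·420/46189·21/1615 = 26460/104329
take √, sign +1: I = 0.14206512

0.142065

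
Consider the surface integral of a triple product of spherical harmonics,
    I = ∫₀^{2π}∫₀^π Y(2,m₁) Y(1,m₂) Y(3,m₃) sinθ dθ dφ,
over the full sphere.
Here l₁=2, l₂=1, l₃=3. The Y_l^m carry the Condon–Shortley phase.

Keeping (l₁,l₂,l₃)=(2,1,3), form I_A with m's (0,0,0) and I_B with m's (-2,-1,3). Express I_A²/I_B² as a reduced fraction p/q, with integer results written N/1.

3/5

Same 2,1,3: normalisation and zero-m 3j drop out of the ratio.
A: Δ: 0! 4! 2! / 7! → 1/105; sum: t=0:+1/4 = 1/4; 3j²(2 1 3; 0 0 0) = Δ·Π!·Σ² = 3/35  (sign -1)
B: Δ: 0! 4! 2! / 7! → 1/105; sum: t=0:+1/48 = 1/48; 3j²(2 1 3; -2 -1 3) = Δ·Π!·Σ² = 1/7  (sign +1)
I_A²/I_B² = (3/35)/(1/7) = 3/5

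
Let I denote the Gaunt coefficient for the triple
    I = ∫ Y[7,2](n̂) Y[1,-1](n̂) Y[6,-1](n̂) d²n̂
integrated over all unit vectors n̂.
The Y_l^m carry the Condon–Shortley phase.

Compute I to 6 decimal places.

0.209937

Rules hold: Σm=0, L=14 even, 6≤6≤8.
N = 15·3·13 = 585
Δ = 2!·12!·0!/15! = 1/1365
Racah Σ t=1..1: t=1:−1/518400 = -1/518400
⇒ 3j(7 1 6; 0 0 0)² = 7/195, sgn -1
Racah Σ t=0..0: t=0:+1/1209600 = 1/1209600
⇒ 3j(7 1 6; 2 -1 -1)² = 12/455, sgn -1
4πI² = N·(3j₀)²·(3jₘ)² = 36/65
I = +1·√(0.553846/4π) = 0.20993732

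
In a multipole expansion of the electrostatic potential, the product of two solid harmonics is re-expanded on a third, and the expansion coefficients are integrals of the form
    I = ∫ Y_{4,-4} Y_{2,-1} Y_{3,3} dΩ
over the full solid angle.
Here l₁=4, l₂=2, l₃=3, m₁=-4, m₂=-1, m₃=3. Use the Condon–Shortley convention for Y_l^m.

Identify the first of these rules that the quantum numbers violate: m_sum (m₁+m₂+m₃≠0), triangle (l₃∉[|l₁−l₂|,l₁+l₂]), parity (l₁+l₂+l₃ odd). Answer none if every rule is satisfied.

m_sum

azimuthal sum: -4 − 1 + 3 = -2  ✗
2 ≤ 3 ≤ 6 (triangle on l)
L = 4 + 2 + 3 = 9 (odd)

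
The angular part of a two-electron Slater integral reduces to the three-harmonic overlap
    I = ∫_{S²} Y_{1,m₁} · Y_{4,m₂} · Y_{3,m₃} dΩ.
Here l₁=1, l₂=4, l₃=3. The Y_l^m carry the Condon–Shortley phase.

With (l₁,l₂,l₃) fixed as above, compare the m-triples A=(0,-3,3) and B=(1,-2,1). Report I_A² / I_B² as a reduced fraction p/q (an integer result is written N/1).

7/15

Shared (l₁,l₂,l₃)=(1,4,3): N and (l;000)² cancel in I_A²/I_B².
A: Δ = 2!·0!·6!/9! = 1/252; Racah Σ t=1..1: t=1:−1/720 = -1/720; ⇒ 3j(1 4 3; 0 -3 3)² = 1/36, sgn -1
B: Δ = 2!·0!·6!/9! = 1/252; Racah Σ t=0..0: t=0:+1/96 = 1/96; ⇒ 3j(1 4 3; 1 -2 1)² = 5/84, sgn +1
I_A²/I_B² = (1/36)/(5/84) = 7/15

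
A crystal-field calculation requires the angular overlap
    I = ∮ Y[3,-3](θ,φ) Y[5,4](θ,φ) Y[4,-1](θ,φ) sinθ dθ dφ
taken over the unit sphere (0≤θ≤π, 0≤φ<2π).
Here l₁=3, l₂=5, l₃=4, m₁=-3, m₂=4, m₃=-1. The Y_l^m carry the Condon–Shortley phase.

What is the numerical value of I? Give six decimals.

-0.186208

Rules hold: Σm=0, L=12 even, 2≤4≤8.
N = 7·11·9 = 693
Δ = 4!·2!·6!/13! = 1/180180
Racah Σ t=1..3: t=1:−1/576 t=2:+1/144 t=3:−1/576 = 1/288
⇒ 3j(3 5 4; 0 0 0)² = 20/1001, sgn +1
Racah Σ t=4..4: t=4:+1/5760 = 1/5760
⇒ 3j(3 5 4; -3 4 -1)² = 9/286, sgn -1
4πI² = N·(3j₀)²·(3jₘ)² = 810/1859
I = -1·√(0.435718/4π) = -0.18620781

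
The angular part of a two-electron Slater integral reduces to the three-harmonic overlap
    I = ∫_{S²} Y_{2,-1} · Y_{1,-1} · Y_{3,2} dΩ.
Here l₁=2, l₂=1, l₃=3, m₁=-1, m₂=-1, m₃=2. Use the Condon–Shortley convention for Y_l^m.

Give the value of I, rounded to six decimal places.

m-sum 0 ✓  L=6 even ✓  1≤3≤3 ✓
Π(2lᵢ+1) = 5×3×7 = 105
triangle coeff Δ(2,1,3) = 1/105
Σ_t [0,0]: t=0:+1/4 = 1/4
(3j)²=3/35 [(2 1 3; 0 0 0)], sign=-1
Σ_t [0,0]: t=0:+1/12 = 1/12
(3j)²=2/21 [(2 1 3; -1 -1 2)], sign=-1
⇒ 4πI² = 6/7
I = (+1)√(6/7/(4π)) = 0.26116903

0.261169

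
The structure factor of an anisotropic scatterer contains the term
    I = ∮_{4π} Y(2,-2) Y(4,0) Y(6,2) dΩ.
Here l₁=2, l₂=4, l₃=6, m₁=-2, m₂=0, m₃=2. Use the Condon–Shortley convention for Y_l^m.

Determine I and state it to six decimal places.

0.133065

Checks pass: Σm=0; 12 even; l₃=6∈[2,6].
(2·2+1)(2·4+1)(2·6+1) = 585
Δ: 0! 4! 8! / 13! → 1/6435
sum: t=0:+1/2304 = 1/2304
3j²(2 4 6; 0 0 0) = Δ·Π!·Σ² = 5/143  (sign +1)
sum: t=0:+1/13824 = 1/13824
3j²(2 4 6; -2 0 2) = Δ·Π!·Σ² = 14/1287  (sign +1)
combine: 4πI² = 585·5/143·14/1287 = 350/1573
take √, sign +1: I = 0.13306527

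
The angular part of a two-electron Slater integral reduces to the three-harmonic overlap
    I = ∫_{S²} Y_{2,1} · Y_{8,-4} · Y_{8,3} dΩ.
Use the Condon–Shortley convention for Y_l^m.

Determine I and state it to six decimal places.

0.146979

Rules hold: Σm=0, L=18 even, 6≤8≤10.
N = 5·17·17 = 1445
Δ = 2!·2!·14!/19! = 1/348840
Racah Σ t=0..2: t=0:+1/116121600 t=1:−1/25401600 t=2:+1/116121600 = -1/45158400
⇒ 3j(2 8 8; 0 0 0)² = 24/1615, sgn -1
Racah Σ t=0..1: t=0:+1/174182400 t=1:−1/479001600 = 1/273715200
⇒ 3j(2 8 8; 1 -4 3)² = 49/3876, sgn -1
4πI² = N·(3j₀)²·(3jₘ)² = 98/361
I = +1·√(0.271468/4π) = 0.14697873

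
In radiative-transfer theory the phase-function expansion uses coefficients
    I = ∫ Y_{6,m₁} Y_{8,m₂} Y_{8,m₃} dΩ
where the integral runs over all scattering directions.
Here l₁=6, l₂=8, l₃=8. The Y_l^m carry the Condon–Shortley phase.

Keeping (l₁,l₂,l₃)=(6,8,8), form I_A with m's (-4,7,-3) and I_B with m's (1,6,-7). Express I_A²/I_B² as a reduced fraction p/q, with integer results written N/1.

Same 6,8,8: normalisation and zero-m 3j drop out of the ratio.
A: Δ: 6! 6! 10! / 23! → 1/13742520792; sum: t=5:−1/52254720000 t=6:+1/12541132800 = 19/313528320000; 3j²(6 8 8; -4 7 -3) = Δ·Π!·Σ² = 19/1564  (sign -1)
B: Δ: 6! 6! 10! / 23! → 1/13742520792; sum: t=4:+1/20901888000 t=5:−1/31352832000 = 1/62705664000; 3j²(6 8 8; 1 6 -7) = Δ·Π!·Σ² = 455/178296  (sign -1)
I_A²/I_B² = (19/1564)/(455/178296) = 2166/455

2166/455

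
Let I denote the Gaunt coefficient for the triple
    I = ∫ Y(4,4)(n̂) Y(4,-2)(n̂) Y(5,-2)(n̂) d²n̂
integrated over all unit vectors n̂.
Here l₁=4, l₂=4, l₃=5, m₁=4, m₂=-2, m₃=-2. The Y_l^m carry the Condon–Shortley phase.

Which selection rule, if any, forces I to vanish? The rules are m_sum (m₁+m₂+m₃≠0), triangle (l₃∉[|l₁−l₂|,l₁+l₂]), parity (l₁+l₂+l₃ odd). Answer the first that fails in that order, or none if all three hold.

parity

m₁+m₂+m₃ = 4 − 2 − 2 = 0  ✓
triangle: |4−4|=0 ≤ l₃=5 ≤ 4+4=8  ✓
parity: l₁+l₂+l₃ = 13 is odd  ✗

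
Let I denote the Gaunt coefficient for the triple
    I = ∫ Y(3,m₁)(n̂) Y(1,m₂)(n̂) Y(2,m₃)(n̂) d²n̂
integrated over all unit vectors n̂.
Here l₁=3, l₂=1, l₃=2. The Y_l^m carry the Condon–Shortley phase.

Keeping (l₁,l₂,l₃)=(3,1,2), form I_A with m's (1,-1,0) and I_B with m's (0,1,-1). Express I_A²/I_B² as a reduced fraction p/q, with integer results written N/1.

l's match ⇒ only the (l;m) 3-j factors differ between A and B.
A: triangle coeff Δ(3,1,2) = 1/105; Σ_t [0,0]: t=0:+1/8 = 1/8; (3j)²=2/35 [(3 1 2; 1 -1 0)], sign=+1
B: triangle coeff Δ(3,1,2) = 1/105; Σ_t [2,2]: t=2:+1/12 = 1/12; (3j)²=1/35 [(3 1 2; 0 1 -1)], sign=-1
I_A²/I_B² = (2/35)/(1/35) = 2/1

2/1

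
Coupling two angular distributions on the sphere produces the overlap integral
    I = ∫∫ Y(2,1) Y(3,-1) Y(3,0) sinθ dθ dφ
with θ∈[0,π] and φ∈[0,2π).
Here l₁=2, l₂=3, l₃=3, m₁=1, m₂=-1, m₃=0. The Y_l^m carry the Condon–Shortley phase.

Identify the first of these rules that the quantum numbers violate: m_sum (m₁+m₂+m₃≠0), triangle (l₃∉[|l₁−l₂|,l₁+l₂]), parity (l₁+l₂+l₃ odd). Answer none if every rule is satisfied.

Σmᵢ = 0  ✓
l₃∈[|l₁−l₂|,l₁+l₂]=[1,5], have l₃=3  ✓
Σlᵢ = 8 ⇒ even  ✓

none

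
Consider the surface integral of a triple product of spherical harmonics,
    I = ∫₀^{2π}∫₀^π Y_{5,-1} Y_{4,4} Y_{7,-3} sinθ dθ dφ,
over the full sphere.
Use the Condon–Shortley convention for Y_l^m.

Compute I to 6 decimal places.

Rules hold: Σm=0, L=16 even, 1≤7≤9.
N = 11·9·15 = 1485
Δ = 2!·8!·6!/17! = 1/6126120
Racah Σ t=0..2: t=0:+1/69120 t=1:−1/20736 t=2:+1/69120 = -1/51840
⇒ 3j(5 4 7; 0 0 0)² = 280/21879, sgn +1
Racah Σ t=2..2: t=2:+1/829440 = 1/829440
⇒ 3j(5 4 7; -1 4 -3)² = 35/2431, sgn +1
4πI² = N·(3j₀)²·(3jₘ)² = 147000/537251
I = +1·√(0.273615/4π) = 0.14755880

0.147559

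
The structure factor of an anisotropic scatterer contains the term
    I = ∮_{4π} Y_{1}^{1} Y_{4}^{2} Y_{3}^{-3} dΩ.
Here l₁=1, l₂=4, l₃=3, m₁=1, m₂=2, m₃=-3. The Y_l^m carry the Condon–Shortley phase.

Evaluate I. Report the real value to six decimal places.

0.061558

Rules hold: Σm=0, L=8 even, 3≤3≤5.
N = 3·9·7 = 189
Δ = 2!·0!·6!/9! = 1/252
Racah Σ t=1..1: t=1:−1/36 = -1/36
⇒ 3j(1 4 3; 0 0 0)² = 4/63, sgn +1
Racah Σ t=0..0: t=0:+1/1440 = 1/1440
⇒ 3j(1 4 3; 1 2 -3)² = 1/252, sgn +1
4πI² = N·(3j₀)²·(3jₘ)² = 1/21
I = +1·√(0.047619/4π) = 0.06155813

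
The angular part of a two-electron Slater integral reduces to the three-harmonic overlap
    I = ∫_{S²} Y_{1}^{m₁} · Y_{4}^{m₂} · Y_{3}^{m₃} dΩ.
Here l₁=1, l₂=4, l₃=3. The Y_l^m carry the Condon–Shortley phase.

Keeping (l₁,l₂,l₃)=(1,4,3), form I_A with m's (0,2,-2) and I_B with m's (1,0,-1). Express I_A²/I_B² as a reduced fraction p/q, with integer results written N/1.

2/1

Shared (l₁,l₂,l₃)=(1,4,3): N and (l;000)² cancel in I_A²/I_B².
A: Δ = 2!·0!·6!/9! = 1/252; Racah Σ t=1..1: t=1:−1/120 = -1/120; ⇒ 3j(1 4 3; 0 2 -2)² = 1/21, sgn +1
B: Δ = 2!·0!·6!/9! = 1/252; Racah Σ t=0..0: t=0:+1/96 = 1/96; ⇒ 3j(1 4 3; 1 0 -1)² = 1/42, sgn +1
I_A²/I_B² = (1/21)/(1/42) = 2/1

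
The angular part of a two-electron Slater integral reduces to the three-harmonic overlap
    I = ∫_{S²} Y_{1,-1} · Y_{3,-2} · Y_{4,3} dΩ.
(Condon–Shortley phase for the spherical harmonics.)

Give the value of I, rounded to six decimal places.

-0.282095

m-sum 0 ✓  L=8 even ✓  2≤4≤4 ✓
Π(2lᵢ+1) = 3×7×9 = 189
triangle coeff Δ(1,3,4) = 1/252
Σ_t [0,0]: t=0:+1/36 = 1/36
(3j)²=4/63 [(1 3 4; 0 0 0)], sign=+1
Σ_t [0,0]: t=0:+1/240 = 1/240
(3j)²=1/12 [(1 3 4; -1 -2 3)], sign=-1
⇒ 4πI² = 1/1
I = (-1)√(1/1/(4π)) = -0.28209479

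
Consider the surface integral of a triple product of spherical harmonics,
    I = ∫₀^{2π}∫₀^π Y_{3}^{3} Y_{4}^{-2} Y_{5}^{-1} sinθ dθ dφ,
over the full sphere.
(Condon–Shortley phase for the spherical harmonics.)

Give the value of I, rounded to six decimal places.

Rules hold: Σm=0, L=12 even, 1≤5≤7.
N = 7·9·11 = 693
Δ = 2!·4!·6!/13! = 1/180180
Racah Σ t=0..2: t=0:+1/576 t=1:−1/144 t=2:+1/576 = -1/288
⇒ 3j(3 4 5; 0 0 0)² = 20/1001, sgn +1
Racah Σ t=0..0: t=0:+1/2304 = 1/2304
⇒ 3j(3 4 5; 3 -2 -1)² = 75/4004, sgn +1
4πI² = N·(3j₀)²·(3jₘ)² = 3375/13013
I = +1·√(0.259356/4π) = 0.14366244

0.143662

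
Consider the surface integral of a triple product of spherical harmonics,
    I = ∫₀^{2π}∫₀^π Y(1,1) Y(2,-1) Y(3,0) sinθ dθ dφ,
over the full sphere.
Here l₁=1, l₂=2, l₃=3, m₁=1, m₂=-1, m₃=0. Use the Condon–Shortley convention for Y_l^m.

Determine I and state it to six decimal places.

0.143048

Checks pass: Σm=0; 6 even; l₃=3∈[1,3].
(2·1+1)(2·2+1)(2·3+1) = 105
Δ: 0! 2! 4! / 7! → 1/105
sum: t=0:+1/4 = 1/4
3j²(1 2 3; 0 0 0) = Δ·Π!·Σ² = 3/35  (sign -1)
sum: t=0:+1/12 = 1/12
3j²(1 2 3; 1 -1 0) = Δ·Π!·Σ² = 1/35  (sign -1)
combine: 4πI² = 105·3/35·1/35 = 9/35
take √, sign +1: I = 0.14304817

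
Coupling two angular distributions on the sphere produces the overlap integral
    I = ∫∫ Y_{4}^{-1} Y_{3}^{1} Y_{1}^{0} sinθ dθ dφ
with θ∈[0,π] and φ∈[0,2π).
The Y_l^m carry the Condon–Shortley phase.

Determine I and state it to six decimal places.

-0.238414

Rules hold: Σm=0, L=8 even, 1≤1≤7.
N = 9·7·3 = 189
Δ = 6!·2!·0!/9! = 1/252
Racah Σ t=3..3: t=3:−1/36 = -1/36
⇒ 3j(4 3 1; 0 0 0)² = 4/63, sgn +1
Racah Σ t=4..4: t=4:+1/48 = 1/48
⇒ 3j(4 3 1; -1 1 0)² = 5/84, sgn -1
4πI² = N·(3j₀)²·(3jₘ)² = 5/7
I = -1·√(0.714286/4π) = -0.23841361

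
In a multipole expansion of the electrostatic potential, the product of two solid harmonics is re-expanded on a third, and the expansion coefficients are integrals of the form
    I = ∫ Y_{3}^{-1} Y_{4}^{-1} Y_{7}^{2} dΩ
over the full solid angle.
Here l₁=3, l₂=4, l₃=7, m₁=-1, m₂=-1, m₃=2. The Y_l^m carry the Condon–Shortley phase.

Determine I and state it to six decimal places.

0.239176

Checks pass: Σm=0; 14 even; l₃=7∈[1,7].
(2·3+1)(2·4+1)(2·7+1) = 945
Δ: 0! 6! 8! / 15! → 1/45045
sum: t=0:+1/20736 = 1/20736
3j²(3 4 7; 0 0 0) = Δ·Π!·Σ² = 35/1287  (sign -1)
sum: t=0:+1/34560 = 1/34560
3j²(3 4 7; -1 -1 2) = Δ·Π!·Σ² = 4/143  (sign -1)
combine: 4πI² = 945·35/1287·4/143 = 14700/20449
take √, sign +1: I = 0.23917605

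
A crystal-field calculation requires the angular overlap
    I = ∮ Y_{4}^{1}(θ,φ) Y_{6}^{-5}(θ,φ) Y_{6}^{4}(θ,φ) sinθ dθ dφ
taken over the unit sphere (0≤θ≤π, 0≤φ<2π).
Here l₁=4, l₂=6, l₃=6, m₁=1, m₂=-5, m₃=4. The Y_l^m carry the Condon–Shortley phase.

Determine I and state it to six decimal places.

Rules hold: Σm=0, L=16 even, 2≤6≤10.
N = 9·13·13 = 1521
Δ = 4!·4!·8!/17! = 1/15315300
Racah Σ t=0..4: t=0:+1/829440 t=1:−1/25920 t=2:+1/9216 t=3:−1/25920 t=4:+1/829440 = 7/207360
⇒ 3j(4 6 6; 0 0 0)² = 28/2431, sgn +1
Racah Σ t=0..1: t=0:+1/725760 t=1:−1/967680 = 1/2903040
⇒ 3j(4 6 6; 1 -5 4)² = 5/3094, sgn +1
4πI² = N·(3j₀)²·(3jₘ)² = 90/3179
I = +1·√(0.0283108/4π) = 0.04746473

0.047465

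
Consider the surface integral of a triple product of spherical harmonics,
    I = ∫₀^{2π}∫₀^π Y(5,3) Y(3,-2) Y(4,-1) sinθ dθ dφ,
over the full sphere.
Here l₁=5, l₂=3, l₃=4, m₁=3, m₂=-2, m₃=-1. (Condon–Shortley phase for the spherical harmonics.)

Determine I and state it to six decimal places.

-0.035836

m-sum 0 ✓  L=12 even ✓  2≤4≤8 ✓
Π(2lᵢ+1) = 11×7×9 = 693
triangle coeff Δ(5,3,4) = 1/180180
Σ_t [1,3]: t=1:−1/576 t=2:+1/144 t=3:−1/576 = 1/288
(3j)²=20/1001 [(5 3 4; 0 0 0)], sign=+1
Σ_t [0,1]: t=0:+1/1152 t=1:−1/1440 = 1/5760
(3j)²=1/858 [(5 3 4; 3 -2 -1)], sign=-1
⇒ 4πI² = 30/1859
I = (-1)√(30/1859/(4π)) = -0.03583571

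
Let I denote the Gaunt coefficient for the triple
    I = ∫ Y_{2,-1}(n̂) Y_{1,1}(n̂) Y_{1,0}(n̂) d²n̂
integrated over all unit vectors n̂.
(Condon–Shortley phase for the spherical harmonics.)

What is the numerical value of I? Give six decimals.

-0.218510

Rules hold: Σm=0, L=4 even, 1≤1≤3.
N = 5·3·3 = 45
Δ = 2!·2!·0!/5! = 1/30
Racah Σ t=1..1: t=1:−1/1 = -1/1
⇒ 3j(2 1 1; 0 0 0)² = 2/15, sgn +1
Racah Σ t=2..2: t=2:+1/2 = 1/2
⇒ 3j(2 1 1; -1 1 0)² = 1/10, sgn -1
4πI² = N·(3j₀)²·(3jₘ)² = 3/5
I = -1·√(0.6/4π) = -0.21850969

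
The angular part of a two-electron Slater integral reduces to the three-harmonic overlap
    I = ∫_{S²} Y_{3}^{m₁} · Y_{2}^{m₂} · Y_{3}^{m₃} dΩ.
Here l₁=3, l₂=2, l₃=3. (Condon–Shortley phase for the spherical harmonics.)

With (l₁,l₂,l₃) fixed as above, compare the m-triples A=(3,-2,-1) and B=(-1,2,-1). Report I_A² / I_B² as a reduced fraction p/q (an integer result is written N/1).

5/12

Shared (l₁,l₂,l₃)=(3,2,3): N and (l;000)² cancel in I_A²/I_B².
A: Δ = 2!·4!·2!/9! = 1/3780; Racah Σ t=0..0: t=0:+1/96 = 1/96; ⇒ 3j(3 2 3; 3 -2 -1)² = 1/42, sgn +1
B: Δ = 2!·4!·2!/9! = 1/3780; Racah Σ t=2..2: t=2:+1/16 = 1/16; ⇒ 3j(3 2 3; -1 2 -1)² = 2/35, sgn +1
I_A²/I_B² = (1/42)/(2/35) = 5/12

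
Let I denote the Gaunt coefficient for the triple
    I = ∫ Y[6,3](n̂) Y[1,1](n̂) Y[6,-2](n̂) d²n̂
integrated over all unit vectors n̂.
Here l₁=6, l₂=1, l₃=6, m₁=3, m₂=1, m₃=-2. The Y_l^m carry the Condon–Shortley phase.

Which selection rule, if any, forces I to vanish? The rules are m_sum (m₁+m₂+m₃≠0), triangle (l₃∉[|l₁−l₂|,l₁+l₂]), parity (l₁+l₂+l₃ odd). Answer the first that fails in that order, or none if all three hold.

m_sum

Σmᵢ = 2  ✗
l₃∈[|l₁−l₂|,l₁+l₂]=[5,7], have l₃=6
Σlᵢ = 13 ⇒ odd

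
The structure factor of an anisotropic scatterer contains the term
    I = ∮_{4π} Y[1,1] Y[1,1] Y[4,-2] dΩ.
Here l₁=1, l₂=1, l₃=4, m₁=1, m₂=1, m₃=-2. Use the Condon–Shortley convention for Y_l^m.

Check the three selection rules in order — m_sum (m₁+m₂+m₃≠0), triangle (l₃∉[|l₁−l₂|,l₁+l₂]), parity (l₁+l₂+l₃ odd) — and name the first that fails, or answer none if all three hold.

azimuthal sum: 1 + 1 − 2 = 0  ✓
0 ≤ 4 ≤ 2 (triangle on l)  ✗
L = 1 + 1 + 4 = 6 (even)

triangle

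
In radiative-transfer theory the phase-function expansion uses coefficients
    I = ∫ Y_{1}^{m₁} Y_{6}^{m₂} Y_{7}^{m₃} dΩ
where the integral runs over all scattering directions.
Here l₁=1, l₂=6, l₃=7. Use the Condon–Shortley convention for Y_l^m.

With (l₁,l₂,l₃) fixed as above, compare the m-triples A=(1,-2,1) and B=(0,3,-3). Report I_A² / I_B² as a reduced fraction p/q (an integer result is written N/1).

l's match ⇒ only the (l;m) 3-j factors differ between A and B.
A: triangle coeff Δ(1,6,7) = 1/1365; Σ_t [0,0]: t=0:+1/1935360 = 1/1935360; (3j)²=1/91 [(1 6 7; 1 -2 1)], sign=+1
B: triangle coeff Δ(1,6,7) = 1/1365; Σ_t [0,0]: t=0:+1/2177280 = 1/2177280; (3j)²=8/273 [(1 6 7; 0 3 -3)], sign=+1
I_A²/I_B² = (1/91)/(8/273) = 3/8

3/8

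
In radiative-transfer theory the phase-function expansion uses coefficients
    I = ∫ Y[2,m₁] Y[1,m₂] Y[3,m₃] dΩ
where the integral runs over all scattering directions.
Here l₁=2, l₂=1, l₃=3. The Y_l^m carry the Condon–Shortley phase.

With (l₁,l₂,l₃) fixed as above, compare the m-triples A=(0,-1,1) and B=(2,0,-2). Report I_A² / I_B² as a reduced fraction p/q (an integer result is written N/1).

6/5

Shared (l₁,l₂,l₃)=(2,1,3): N and (l;000)² cancel in I_A²/I_B².
A: Δ = 0!·4!·2!/7! = 1/105; Racah Σ t=0..0: t=0:+1/8 = 1/8; ⇒ 3j(2 1 3; 0 -1 1)² = 2/35, sgn +1
B: Δ = 0!·4!·2!/7! = 1/105; Racah Σ t=0..0: t=0:+1/24 = 1/24; ⇒ 3j(2 1 3; 2 0 -2)² = 1/21, sgn -1
I_A²/I_B² = (2/35)/(1/21) = 6/5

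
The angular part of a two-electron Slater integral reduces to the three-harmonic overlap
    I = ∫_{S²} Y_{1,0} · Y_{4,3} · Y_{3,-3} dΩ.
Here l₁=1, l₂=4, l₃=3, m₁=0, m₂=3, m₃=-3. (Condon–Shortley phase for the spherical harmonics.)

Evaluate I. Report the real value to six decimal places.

Rules hold: Σm=0, L=8 even, 3≤3≤5.
N = 3·9·7 = 189
Δ = 2!·0!·6!/9! = 1/252
Racah Σ t=1..1: t=1:−1/36 = -1/36
⇒ 3j(1 4 3; 0 0 0)² = 4/63, sgn +1
Racah Σ t=1..1: t=1:−1/720 = -1/720
⇒ 3j(1 4 3; 0 3 -3)² = 1/36, sgn -1
4πI² = N·(3j₀)²·(3jₘ)² = 1/3
I = -1·√(0.333333/4π) = -0.16286750

-0.162868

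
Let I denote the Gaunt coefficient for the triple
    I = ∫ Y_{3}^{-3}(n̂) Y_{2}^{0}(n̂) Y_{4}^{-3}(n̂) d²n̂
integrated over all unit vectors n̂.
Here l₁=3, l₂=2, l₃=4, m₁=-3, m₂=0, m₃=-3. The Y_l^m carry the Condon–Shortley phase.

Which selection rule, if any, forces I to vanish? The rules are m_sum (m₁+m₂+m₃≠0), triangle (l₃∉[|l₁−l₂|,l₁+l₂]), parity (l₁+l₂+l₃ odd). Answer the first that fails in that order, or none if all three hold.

m_sum

m₁+m₂+m₃ = -3 + 0 − 3 = -6  ✗
triangle: |3−2|=1 ≤ l₃=4 ≤ 3+2=5
parity: l₁+l₂+l₃ = 9 is odd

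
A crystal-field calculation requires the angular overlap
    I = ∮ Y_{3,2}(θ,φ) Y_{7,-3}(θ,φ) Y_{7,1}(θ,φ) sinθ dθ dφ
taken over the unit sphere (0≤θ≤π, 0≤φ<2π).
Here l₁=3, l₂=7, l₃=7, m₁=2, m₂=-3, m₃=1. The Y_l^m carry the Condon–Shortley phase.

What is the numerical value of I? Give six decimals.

0.000000

Σlᵢ=17 odd — θ-integrand is odd under cosθ→−cosθ; I=0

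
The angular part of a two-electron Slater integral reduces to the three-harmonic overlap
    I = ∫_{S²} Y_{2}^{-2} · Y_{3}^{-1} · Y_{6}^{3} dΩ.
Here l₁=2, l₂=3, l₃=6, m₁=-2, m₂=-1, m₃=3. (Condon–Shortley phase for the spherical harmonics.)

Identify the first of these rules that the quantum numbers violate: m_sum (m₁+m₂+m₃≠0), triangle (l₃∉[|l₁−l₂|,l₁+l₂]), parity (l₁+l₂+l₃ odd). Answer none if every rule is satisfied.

m₁+m₂+m₃ = -2 − 1 + 3 = 0  ✓
triangle: |2−3|=1 ≤ l₃=6 ≤ 2+3=5  ✗
parity: l₁+l₂+l₃ = 11 is odd

triangle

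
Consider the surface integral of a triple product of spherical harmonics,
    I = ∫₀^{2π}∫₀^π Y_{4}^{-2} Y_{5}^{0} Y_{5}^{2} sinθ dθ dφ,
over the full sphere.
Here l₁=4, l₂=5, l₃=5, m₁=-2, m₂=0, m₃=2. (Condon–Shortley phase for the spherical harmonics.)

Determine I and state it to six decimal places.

m-sum 0 ✓  L=14 even ✓  1≤5≤9 ✓
Π(2lᵢ+1) = 9×11×11 = 1089
triangle coeff Δ(4,5,5) = 1/3153150
Σ_t [0,4]: t=0:+1/69120 t=1:−1/1728 t=2:+1/576 t=3:−1/1728 t=4:+1/69120 = 7/11520
(3j)²=2/143 [(4 5 5; 0 0 0)], sign=-1
Σ_t [2,4]: t=2:+1/3456 t=3:−1/1728 t=4:+1/11520 = -7/34560
(3j)²=7/858 [(4 5 5; -2 0 2)], sign=+1
⇒ 4πI² = 21/169
I = (-1)√(21/169/(4π)) = -0.09944006

-0.099440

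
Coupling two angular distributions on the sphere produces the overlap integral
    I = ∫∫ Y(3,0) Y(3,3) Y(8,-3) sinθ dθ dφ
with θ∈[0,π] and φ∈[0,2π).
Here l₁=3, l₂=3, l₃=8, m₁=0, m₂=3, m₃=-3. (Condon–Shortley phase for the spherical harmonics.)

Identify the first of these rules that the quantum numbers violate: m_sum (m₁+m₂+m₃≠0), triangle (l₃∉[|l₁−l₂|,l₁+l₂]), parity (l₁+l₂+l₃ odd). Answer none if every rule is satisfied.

triangle

azimuthal sum: 0 + 3 − 3 = 0  ✓
0 ≤ 8 ≤ 6 (triangle on l)  ✗
L = 3 + 3 + 8 = 14 (even)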